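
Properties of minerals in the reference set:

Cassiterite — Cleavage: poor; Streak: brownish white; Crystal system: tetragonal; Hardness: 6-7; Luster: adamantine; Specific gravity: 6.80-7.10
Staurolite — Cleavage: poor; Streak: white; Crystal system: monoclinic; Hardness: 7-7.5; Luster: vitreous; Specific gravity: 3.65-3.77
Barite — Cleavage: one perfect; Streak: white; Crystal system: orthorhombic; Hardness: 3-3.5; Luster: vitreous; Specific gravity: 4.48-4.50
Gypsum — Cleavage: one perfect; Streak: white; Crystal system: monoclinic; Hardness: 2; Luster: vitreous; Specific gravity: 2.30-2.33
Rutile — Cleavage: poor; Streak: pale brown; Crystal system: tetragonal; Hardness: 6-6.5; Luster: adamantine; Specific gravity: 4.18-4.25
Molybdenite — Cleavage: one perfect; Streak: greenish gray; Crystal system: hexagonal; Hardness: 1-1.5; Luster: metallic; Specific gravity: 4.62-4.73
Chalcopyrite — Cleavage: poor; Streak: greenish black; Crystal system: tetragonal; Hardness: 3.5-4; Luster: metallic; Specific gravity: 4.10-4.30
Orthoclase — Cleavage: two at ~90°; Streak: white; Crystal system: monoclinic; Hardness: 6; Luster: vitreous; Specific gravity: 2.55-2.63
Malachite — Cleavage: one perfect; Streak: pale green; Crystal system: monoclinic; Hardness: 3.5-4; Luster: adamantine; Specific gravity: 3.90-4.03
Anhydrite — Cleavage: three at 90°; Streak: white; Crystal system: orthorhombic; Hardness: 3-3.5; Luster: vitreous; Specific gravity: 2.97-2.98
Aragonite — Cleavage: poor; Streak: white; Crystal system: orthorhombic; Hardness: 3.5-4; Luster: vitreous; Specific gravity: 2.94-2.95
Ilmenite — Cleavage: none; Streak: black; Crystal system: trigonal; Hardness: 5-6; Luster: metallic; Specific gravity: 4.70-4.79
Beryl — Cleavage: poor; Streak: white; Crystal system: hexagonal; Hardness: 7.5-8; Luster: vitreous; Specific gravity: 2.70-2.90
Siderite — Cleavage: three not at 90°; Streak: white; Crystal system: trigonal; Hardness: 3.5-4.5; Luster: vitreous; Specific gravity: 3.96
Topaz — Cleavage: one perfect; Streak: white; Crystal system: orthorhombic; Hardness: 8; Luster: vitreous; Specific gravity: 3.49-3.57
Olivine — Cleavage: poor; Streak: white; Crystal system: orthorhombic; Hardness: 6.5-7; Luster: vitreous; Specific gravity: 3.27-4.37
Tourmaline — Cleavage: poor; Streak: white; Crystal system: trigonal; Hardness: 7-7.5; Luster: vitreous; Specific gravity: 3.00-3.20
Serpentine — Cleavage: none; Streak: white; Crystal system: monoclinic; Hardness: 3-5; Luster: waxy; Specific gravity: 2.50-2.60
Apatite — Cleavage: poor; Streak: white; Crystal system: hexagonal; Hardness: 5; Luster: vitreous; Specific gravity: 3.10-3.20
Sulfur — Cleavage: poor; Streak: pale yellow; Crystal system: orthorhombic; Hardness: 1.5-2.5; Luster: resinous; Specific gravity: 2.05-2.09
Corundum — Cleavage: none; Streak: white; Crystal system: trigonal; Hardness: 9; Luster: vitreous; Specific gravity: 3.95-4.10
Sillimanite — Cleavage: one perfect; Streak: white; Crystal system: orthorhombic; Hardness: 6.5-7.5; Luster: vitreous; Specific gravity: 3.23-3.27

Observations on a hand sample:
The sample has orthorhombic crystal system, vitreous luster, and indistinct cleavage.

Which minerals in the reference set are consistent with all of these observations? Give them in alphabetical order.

Orthorhombic crystal system — only Barite, Anhydrite, Aragonite, Topaz, Olivine, Sulfur, Sillimanite remain.
Vitreous luster eliminates Sulfur.
Indistinct cleavage — narrows the field to Aragonite, Olivine.
The minerals that satisfy all observations are Aragonite, Olivine.

Aragonite, Olivine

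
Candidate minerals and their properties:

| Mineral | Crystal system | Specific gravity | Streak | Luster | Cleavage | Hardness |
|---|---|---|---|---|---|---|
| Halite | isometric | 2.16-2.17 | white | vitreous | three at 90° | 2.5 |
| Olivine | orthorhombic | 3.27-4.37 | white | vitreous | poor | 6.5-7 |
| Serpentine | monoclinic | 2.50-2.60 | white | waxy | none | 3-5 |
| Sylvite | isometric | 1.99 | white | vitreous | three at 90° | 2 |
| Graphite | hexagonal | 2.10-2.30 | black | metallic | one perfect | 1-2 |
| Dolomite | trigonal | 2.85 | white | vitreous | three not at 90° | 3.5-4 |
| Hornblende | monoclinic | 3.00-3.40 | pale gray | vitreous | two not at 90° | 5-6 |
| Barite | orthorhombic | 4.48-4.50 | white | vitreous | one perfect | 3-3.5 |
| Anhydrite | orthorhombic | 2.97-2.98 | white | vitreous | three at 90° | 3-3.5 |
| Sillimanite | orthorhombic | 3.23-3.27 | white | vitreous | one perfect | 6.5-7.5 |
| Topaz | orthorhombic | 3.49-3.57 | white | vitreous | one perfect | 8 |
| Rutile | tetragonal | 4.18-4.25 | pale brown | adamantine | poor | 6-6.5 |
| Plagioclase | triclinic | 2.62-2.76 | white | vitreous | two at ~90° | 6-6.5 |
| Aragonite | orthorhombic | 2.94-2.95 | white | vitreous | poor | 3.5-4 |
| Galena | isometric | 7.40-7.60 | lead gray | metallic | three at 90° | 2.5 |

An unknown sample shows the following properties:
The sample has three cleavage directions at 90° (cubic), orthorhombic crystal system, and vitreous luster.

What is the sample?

Three cleavage directions at 90° (cubic) — narrows the field to Halite, Sylvite, Anhydrite, Galena.
Orthorhombic crystal system — Anhydrite remains.
Vitreous luster — consistent with all remaining minerals.
Only Anhydrite satisfies all observations.

Anhydrite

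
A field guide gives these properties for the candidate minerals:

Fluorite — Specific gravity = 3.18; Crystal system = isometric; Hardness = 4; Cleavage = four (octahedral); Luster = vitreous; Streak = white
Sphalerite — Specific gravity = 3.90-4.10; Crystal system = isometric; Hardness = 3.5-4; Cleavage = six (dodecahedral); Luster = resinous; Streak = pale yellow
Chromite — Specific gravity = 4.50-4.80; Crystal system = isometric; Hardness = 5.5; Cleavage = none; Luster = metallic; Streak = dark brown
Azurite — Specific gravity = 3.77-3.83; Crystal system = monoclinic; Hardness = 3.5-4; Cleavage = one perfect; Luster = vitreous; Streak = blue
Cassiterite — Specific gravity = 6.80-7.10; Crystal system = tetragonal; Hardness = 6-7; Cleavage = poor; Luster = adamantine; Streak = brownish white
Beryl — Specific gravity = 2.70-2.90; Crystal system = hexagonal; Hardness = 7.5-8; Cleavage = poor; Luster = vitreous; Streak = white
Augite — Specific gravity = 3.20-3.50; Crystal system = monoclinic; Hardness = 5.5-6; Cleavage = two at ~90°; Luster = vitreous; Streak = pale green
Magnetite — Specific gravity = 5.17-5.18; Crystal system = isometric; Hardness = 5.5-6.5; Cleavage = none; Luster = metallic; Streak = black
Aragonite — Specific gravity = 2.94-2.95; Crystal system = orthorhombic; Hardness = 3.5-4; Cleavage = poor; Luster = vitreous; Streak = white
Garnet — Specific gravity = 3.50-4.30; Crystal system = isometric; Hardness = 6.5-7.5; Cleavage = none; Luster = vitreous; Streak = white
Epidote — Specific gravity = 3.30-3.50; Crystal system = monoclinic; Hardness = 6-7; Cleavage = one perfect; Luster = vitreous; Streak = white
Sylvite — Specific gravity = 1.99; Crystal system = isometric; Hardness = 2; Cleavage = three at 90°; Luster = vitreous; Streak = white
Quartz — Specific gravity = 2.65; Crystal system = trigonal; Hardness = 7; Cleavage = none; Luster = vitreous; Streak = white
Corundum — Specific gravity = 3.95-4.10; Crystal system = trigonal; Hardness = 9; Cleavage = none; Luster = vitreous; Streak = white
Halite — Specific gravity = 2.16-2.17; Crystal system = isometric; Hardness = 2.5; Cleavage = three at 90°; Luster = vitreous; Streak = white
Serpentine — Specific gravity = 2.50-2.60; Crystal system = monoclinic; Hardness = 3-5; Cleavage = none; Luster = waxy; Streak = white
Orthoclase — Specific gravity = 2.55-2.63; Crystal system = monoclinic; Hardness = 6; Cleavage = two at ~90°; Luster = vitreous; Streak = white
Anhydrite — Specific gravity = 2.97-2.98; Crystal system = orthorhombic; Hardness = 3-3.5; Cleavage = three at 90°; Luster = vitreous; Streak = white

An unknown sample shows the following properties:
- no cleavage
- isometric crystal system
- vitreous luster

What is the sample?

No cleavage — narrows the field to Chromite, Magnetite, Garnet, Quartz, Corundum, Serpentine.
Isometric crystal system rules out Quartz, Corundum, Serpentine.
Vitreous luster — Garnet remains.
Garnet is the sole remaining match.

Garnet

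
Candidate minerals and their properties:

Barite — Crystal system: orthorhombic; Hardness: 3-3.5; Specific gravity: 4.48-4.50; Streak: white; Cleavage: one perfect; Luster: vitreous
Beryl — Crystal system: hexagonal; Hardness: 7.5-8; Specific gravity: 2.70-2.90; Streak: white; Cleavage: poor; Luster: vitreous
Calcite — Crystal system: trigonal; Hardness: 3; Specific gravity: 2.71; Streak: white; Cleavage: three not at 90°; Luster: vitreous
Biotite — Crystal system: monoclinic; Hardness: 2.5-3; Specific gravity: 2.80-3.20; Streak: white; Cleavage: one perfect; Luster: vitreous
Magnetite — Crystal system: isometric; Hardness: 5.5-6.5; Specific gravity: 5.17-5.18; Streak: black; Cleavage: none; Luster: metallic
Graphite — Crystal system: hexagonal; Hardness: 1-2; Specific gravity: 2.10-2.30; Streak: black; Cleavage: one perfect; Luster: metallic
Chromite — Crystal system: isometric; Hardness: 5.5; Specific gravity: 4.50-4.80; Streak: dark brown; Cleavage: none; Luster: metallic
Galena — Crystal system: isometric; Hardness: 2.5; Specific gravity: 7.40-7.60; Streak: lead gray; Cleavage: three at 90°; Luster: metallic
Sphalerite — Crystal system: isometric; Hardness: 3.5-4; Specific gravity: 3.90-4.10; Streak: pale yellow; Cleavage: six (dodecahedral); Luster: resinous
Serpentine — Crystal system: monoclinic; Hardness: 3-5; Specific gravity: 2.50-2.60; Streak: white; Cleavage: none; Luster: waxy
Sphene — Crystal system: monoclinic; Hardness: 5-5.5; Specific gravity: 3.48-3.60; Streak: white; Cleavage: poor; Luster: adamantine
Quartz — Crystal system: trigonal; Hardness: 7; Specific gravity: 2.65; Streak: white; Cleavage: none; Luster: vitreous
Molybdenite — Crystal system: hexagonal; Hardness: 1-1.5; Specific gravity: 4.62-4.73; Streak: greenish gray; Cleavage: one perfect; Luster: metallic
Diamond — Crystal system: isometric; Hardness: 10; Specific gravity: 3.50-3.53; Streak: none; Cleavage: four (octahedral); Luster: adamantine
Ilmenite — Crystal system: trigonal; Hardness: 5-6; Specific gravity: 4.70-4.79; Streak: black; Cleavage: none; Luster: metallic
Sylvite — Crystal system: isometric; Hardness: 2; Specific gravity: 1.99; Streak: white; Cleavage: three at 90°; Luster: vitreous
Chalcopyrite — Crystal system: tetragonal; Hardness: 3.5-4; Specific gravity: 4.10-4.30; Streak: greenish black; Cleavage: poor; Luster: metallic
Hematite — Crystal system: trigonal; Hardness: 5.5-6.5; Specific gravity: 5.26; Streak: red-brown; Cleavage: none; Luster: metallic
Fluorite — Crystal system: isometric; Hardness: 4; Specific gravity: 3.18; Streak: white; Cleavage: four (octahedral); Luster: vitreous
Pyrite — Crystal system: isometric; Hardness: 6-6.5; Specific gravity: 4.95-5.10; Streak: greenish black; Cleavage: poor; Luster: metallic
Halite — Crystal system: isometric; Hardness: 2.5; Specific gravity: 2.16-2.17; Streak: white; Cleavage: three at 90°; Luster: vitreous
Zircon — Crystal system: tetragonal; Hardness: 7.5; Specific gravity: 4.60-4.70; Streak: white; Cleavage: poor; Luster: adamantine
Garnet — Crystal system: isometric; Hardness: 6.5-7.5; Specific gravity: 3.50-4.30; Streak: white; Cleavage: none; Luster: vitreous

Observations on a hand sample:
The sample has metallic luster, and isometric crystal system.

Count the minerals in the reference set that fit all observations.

Metallic luster — leaves Magnetite, Graphite, Chromite, Galena, Molybdenite, Ilmenite, Chalcopyrite, Hematite, Pyrite.
Isometric crystal system — leaves Magnetite, Chromite, Galena, Pyrite.
Remaining candidates: Chromite, Galena, Magnetite, Pyrite.
That is 4 minerals.

4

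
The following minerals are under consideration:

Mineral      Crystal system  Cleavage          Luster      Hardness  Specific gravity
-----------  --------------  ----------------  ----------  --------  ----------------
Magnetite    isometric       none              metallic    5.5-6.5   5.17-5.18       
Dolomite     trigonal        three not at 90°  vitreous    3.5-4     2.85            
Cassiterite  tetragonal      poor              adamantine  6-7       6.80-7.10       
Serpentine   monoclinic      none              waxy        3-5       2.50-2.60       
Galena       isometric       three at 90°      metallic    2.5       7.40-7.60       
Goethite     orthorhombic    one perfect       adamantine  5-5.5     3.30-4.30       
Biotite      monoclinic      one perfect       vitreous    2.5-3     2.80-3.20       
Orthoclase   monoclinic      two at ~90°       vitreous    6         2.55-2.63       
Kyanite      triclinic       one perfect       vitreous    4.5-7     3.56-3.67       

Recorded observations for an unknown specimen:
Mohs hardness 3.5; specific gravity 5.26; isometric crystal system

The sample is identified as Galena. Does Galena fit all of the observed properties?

Mohs hardness 3.5 — Galena has hardness 2.5; which does not match.
Specific gravity 5.26 — Galena has SG 7.40-7.60; which does not match.
Isometric crystal system — consistent with Galena (isometric system).
2 of the observed properties are inconsistent with Galena.

Inconsistent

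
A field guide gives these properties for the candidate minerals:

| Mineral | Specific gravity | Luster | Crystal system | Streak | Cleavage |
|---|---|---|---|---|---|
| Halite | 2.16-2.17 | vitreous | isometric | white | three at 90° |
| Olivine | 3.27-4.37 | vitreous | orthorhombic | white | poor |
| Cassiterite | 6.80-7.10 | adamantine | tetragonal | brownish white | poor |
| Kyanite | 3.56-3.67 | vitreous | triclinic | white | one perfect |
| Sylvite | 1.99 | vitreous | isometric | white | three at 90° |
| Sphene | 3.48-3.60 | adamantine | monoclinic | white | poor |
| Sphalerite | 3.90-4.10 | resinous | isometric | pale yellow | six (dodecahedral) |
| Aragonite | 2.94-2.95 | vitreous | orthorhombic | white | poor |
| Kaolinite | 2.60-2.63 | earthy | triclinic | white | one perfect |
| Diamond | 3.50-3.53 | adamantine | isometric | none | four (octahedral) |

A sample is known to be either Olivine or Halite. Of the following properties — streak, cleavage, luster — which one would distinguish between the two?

cleavage

Streak: both white — same for both.
Cleavage: Olivine poor, Halite three at 90° — different.
Luster: both vitreous — same for both.
Cleavage is the diagnostic property here.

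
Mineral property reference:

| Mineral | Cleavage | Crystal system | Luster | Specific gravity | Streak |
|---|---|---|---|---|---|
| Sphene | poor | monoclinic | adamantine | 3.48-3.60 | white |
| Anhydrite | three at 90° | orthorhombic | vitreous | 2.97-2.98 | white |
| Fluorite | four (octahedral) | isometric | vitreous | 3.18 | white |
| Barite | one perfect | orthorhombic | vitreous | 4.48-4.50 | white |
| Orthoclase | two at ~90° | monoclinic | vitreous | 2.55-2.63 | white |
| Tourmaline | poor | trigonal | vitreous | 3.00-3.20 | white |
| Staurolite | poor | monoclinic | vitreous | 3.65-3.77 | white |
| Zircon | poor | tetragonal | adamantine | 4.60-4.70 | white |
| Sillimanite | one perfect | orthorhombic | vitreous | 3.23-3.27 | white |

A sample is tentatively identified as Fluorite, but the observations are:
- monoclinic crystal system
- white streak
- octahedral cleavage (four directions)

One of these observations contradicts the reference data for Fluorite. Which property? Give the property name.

Monoclinic crystal system: Fluorite has isometric system — outside the reference range.
White streak: Fluorite has white streak — within range.
Octahedral cleavage (four directions): Fluorite has cleavage four (octahedral) — within range.
Everything matches except the crystal system.

crystal system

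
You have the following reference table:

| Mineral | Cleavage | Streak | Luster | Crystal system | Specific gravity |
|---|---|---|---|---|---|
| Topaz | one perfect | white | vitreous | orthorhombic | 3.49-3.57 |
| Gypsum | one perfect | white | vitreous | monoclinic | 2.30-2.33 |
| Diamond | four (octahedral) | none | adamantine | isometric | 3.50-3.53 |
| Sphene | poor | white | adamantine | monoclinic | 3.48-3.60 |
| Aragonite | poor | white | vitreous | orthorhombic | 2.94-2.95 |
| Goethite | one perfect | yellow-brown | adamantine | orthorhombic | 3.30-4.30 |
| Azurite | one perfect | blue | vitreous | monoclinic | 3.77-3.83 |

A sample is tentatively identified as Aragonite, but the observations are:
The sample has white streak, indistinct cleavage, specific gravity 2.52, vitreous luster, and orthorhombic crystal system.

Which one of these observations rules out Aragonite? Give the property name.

specific gravity

White streak: Aragonite has white streak — agrees.
Indistinct cleavage: Aragonite has cleavage poor — agrees.
Specific gravity 2.52: Aragonite has SG 2.94-2.95 — inconsistent.
Vitreous luster: Aragonite has vitreous luster — agrees.
Orthorhombic crystal system: Aragonite has orthorhombic system — agrees.
The specific gravity is the one property that does not fit.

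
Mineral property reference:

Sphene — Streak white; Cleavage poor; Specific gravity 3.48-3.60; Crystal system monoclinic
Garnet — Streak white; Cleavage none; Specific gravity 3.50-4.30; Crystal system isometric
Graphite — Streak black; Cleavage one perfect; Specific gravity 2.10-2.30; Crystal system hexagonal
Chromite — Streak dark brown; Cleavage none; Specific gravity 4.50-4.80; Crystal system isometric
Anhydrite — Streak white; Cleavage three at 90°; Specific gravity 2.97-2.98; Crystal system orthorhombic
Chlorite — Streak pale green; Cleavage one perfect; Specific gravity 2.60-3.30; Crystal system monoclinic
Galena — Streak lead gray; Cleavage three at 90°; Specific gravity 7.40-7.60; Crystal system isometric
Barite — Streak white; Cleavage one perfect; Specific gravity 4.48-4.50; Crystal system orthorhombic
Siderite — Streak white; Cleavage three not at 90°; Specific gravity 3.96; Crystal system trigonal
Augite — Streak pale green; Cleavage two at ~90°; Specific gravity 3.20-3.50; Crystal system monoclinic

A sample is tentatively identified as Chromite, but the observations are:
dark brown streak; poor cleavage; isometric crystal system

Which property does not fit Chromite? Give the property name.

cleavage

Dark brown streak: Chromite has dark brown streak — consistent.
Poor cleavage: Chromite has cleavage none — inconsistent.
Isometric crystal system: Chromite has isometric system — consistent.
Only the cleavage is inconsistent.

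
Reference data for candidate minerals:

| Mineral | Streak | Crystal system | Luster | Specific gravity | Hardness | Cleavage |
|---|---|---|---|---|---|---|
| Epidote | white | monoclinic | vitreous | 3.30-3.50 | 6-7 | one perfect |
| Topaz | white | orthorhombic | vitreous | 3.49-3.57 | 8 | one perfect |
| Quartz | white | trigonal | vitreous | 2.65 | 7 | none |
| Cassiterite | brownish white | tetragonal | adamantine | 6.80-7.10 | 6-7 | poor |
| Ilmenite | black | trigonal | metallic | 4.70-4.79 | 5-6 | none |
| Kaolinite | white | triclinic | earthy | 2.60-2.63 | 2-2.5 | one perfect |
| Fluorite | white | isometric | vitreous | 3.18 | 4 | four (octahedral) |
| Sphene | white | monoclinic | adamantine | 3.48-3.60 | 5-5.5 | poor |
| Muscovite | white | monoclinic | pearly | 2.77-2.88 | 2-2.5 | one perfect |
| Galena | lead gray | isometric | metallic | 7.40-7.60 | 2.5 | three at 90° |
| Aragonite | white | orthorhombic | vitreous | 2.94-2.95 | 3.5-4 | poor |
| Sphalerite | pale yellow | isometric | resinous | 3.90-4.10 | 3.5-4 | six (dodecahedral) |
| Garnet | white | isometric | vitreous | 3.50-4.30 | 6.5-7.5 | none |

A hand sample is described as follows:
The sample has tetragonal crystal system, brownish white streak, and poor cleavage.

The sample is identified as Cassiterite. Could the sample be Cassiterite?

Tetragonal crystal system — is consistent with Cassiterite (tetragonal system).
Brownish white streak — is consistent with Cassiterite (brownish white streak).
Poor cleavage — is consistent with Cassiterite (cleavage poor).
Every observed property is compatible with the reference values for Cassiterite.

Yes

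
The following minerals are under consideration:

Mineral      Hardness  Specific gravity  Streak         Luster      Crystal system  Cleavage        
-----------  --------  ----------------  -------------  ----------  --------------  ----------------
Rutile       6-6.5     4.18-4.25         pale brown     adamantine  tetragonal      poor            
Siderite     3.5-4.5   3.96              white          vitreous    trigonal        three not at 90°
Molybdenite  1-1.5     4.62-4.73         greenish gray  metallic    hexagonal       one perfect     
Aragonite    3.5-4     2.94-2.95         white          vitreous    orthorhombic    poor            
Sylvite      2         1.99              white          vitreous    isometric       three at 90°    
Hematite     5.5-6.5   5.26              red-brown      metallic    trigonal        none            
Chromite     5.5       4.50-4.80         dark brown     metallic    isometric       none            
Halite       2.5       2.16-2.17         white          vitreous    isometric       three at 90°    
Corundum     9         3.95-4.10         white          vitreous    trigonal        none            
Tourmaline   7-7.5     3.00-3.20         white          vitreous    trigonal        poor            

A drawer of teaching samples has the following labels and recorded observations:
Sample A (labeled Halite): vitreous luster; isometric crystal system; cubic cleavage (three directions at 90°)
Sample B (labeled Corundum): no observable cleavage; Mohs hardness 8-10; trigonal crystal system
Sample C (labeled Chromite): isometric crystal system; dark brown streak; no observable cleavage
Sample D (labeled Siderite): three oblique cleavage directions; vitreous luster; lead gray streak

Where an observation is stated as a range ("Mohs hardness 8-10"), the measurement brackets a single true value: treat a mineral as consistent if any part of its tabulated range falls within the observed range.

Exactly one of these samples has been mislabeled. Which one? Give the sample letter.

D

Sample A: nothing contradicts Halite.
Sample B: nothing contradicts Corundum.
Sample C: nothing contradicts Chromite.
Sample D: Siderite has white streak, but the record shows lead gray streak — this label is wrong.
Sample D is the mislabeled one.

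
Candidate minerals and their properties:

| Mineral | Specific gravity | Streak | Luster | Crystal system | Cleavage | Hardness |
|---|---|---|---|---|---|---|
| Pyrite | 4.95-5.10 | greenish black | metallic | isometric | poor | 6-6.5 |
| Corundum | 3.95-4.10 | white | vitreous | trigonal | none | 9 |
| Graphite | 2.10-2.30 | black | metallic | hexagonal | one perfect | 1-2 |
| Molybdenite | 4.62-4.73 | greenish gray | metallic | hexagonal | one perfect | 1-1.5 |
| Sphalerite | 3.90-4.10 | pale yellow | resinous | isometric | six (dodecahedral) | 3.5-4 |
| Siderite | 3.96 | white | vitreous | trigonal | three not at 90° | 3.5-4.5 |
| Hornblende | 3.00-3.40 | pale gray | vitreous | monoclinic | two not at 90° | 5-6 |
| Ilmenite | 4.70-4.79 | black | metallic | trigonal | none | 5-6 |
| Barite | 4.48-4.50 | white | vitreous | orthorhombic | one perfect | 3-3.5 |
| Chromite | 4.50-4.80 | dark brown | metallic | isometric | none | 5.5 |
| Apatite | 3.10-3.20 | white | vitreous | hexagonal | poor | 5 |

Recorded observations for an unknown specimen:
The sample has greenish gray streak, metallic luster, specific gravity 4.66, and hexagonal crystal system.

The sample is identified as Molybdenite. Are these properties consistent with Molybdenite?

Yes

Greenish gray streak — agrees with Molybdenite (greenish gray streak).
Metallic luster — agrees with Molybdenite (metallic luster).
Specific gravity 4.66 — agrees with Molybdenite (SG 4.62-4.73).
Hexagonal crystal system — agrees with Molybdenite (hexagonal system).
Nothing contradicts Molybdenite.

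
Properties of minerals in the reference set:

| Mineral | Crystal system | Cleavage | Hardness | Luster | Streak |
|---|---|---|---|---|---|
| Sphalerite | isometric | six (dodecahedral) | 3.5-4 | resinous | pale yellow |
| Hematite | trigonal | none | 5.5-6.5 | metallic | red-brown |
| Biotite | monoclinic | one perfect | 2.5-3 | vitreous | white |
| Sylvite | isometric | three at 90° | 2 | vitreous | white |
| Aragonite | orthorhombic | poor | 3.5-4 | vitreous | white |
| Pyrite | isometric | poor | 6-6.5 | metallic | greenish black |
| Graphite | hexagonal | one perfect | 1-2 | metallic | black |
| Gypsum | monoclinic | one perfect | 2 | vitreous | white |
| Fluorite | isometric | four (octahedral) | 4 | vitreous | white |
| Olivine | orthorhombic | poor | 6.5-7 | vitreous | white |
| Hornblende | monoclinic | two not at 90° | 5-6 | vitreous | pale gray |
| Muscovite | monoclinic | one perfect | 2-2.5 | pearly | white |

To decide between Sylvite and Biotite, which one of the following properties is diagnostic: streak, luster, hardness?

hardness

Streak: both white — shared.
Luster: both vitreous — shared.
Hardness: Sylvite 2, Biotite 2.5-3 — different.
Of the listed properties, hardness is the one that separates them.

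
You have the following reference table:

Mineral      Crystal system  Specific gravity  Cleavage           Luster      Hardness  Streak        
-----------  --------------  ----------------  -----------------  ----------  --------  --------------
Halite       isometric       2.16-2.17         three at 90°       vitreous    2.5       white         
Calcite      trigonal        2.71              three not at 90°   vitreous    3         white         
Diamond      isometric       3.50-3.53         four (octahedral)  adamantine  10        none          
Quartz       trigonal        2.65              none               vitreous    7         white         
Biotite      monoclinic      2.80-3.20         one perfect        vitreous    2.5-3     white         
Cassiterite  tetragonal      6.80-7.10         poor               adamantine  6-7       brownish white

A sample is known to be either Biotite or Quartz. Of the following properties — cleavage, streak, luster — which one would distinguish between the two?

Cleavage: Biotite one perfect, Quartz none — these differ.
Streak: both white — same for both.
Luster: both vitreous — same for both.
Of the listed properties, cleavage is the one that separates them.

cleavage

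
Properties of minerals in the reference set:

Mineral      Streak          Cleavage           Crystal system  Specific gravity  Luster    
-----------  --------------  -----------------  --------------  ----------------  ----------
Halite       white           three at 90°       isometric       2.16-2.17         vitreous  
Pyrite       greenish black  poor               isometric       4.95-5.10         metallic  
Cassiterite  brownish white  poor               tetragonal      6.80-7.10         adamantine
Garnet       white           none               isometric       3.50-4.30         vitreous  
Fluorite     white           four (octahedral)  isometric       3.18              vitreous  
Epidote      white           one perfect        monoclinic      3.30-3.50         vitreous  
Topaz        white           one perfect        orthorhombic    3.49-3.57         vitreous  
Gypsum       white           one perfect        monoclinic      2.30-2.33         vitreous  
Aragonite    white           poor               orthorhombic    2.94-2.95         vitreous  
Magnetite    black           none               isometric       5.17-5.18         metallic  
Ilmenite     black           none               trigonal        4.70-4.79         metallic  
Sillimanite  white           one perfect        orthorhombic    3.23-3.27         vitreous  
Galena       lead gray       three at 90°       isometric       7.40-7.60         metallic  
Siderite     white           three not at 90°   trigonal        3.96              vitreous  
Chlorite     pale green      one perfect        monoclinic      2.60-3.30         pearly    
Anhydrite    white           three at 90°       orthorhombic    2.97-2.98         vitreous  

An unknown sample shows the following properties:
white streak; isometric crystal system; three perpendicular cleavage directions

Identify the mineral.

White streak excludes Pyrite, Cassiterite, Magnetite, Ilmenite, Galena, Chlorite.
Isometric crystal system — narrows the field to Halite, Garnet, Fluorite.
Three perpendicular cleavage directions — narrows the field to Halite.
Only Halite satisfies all observations.

Halite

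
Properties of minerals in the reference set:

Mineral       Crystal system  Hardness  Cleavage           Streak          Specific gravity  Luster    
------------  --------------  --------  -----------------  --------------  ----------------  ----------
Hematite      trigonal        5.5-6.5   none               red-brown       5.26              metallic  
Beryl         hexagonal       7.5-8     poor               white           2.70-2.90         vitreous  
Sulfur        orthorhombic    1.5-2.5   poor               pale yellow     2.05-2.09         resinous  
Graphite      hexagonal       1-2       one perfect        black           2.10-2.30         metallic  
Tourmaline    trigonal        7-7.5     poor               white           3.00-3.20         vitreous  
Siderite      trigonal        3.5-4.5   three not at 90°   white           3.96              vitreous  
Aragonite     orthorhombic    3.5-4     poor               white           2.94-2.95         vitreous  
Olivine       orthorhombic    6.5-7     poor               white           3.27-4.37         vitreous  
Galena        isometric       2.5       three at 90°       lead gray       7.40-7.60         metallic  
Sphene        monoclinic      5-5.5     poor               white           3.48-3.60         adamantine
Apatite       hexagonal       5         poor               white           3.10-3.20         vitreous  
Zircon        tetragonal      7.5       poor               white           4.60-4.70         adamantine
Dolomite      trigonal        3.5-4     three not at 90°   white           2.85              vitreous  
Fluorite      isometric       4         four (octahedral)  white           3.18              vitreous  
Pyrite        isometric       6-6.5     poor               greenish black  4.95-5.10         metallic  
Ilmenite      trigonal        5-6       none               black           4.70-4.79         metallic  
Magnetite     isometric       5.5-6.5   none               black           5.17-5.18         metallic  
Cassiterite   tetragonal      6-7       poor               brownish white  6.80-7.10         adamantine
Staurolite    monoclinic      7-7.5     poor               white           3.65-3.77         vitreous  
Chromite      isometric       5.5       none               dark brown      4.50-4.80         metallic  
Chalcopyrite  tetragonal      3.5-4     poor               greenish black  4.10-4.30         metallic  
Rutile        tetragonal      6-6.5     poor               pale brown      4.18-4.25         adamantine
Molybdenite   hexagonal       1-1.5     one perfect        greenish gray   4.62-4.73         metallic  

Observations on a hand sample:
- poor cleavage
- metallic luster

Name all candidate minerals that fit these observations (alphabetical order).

Chalcopyrite, Pyrite

Poor cleavage: narrows the field to Beryl, Sulfur, Tourmaline, Aragonite, Olivine, Sphene, Apatite, Zircon, Pyrite, Cassiterite, Staurolite, Chalcopyrite, Rutile.
Metallic luster: narrows the field to Pyrite, Chalcopyrite.
Consistent with every observation: Chalcopyrite, Pyrite.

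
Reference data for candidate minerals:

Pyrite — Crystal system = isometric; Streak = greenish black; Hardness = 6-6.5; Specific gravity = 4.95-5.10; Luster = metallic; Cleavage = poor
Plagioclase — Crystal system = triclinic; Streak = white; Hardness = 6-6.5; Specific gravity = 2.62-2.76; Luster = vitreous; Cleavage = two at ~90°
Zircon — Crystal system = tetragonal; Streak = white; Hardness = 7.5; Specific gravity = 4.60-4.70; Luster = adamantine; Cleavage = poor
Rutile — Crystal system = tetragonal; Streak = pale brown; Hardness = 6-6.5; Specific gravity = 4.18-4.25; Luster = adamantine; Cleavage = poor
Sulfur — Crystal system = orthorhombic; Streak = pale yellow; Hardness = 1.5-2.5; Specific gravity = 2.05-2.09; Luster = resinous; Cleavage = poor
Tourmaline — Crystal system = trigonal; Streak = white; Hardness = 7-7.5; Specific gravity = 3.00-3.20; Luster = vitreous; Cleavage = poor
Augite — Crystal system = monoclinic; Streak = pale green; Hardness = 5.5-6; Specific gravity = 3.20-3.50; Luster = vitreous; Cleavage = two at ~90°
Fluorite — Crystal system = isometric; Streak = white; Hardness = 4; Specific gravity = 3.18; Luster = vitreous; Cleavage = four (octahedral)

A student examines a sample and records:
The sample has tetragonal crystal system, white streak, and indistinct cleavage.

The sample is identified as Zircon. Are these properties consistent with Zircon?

Tetragonal crystal system — matches Zircon (tetragonal system).
White streak — matches Zircon (white streak).
Indistinct cleavage — matches Zircon (cleavage poor).
All observations are consistent with the tabulated values for Zircon.

Consistent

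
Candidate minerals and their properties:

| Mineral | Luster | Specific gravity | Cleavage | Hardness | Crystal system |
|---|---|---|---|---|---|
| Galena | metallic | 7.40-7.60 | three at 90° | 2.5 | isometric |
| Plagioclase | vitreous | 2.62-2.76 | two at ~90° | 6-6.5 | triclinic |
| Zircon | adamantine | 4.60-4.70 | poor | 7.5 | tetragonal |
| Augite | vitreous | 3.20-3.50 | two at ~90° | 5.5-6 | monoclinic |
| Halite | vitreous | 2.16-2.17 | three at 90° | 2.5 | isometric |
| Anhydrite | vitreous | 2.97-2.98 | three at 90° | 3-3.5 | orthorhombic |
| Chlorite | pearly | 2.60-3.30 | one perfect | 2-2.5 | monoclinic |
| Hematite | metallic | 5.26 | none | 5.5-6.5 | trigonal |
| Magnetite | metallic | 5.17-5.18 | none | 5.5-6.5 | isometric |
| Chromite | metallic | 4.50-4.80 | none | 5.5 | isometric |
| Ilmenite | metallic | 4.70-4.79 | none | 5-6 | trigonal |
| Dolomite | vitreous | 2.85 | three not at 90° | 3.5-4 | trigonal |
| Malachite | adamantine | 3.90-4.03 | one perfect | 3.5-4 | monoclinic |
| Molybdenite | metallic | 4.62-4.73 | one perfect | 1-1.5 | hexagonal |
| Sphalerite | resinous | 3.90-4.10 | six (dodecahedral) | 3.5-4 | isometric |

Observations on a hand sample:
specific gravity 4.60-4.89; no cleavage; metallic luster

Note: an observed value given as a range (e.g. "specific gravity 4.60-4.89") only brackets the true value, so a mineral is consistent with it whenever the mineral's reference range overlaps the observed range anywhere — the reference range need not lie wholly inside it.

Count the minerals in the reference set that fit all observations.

2

Specific gravity 4.60-4.89 — leaves Zircon, Chromite, Ilmenite, Molybdenite.
No cleavage is inconsistent with Zircon, Molybdenite.
Metallic luster — all remaining candidates fit.
The minerals that satisfy all observations are Chromite, Ilmenite.
That is 2 minerals.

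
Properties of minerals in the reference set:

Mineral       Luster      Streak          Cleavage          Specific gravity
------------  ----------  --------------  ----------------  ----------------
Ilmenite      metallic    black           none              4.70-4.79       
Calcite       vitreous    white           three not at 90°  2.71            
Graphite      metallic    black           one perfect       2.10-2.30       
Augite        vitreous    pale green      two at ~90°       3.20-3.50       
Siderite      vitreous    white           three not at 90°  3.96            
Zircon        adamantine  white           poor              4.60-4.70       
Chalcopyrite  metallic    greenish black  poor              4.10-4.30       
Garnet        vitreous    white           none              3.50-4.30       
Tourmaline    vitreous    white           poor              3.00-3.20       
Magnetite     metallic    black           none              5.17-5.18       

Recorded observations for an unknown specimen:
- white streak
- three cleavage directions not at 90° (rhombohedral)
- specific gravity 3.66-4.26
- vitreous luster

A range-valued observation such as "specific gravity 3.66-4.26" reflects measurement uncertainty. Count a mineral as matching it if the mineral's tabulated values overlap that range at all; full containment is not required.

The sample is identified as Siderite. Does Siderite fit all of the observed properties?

Consistent

White streak — fits Siderite (white streak).
Three cleavage directions not at 90° (rhombohedral) — fits Siderite (cleavage three not at 90°).
Specific gravity 3.66-4.26 — fits Siderite (SG 3.96).
Vitreous luster — fits Siderite (vitreous luster).
Nothing contradicts Siderite.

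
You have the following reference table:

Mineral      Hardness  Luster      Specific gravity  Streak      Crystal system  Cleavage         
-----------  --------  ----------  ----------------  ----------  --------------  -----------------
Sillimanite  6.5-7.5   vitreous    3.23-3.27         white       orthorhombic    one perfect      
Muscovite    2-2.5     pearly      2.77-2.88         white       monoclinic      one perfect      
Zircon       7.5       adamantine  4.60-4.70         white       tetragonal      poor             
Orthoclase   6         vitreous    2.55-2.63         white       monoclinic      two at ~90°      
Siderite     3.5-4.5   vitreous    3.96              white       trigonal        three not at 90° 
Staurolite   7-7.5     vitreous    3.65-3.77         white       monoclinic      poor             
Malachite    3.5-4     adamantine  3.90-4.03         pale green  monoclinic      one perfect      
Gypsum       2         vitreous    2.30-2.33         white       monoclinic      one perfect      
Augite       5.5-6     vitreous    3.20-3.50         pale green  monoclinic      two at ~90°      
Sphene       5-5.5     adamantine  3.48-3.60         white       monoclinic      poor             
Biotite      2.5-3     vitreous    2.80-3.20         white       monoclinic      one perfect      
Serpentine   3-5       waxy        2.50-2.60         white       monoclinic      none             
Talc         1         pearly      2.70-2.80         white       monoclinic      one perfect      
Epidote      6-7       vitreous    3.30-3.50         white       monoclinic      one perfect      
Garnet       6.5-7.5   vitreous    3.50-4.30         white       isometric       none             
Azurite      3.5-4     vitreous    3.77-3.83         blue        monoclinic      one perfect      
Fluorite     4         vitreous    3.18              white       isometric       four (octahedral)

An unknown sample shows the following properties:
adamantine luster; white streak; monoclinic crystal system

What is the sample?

Sphene

Adamantine luster: narrows the field to Zircon, Malachite, Sphene.
White streak is inconsistent with Malachite.
Monoclinic crystal system eliminates Zircon.
Sphene is the sole remaining match.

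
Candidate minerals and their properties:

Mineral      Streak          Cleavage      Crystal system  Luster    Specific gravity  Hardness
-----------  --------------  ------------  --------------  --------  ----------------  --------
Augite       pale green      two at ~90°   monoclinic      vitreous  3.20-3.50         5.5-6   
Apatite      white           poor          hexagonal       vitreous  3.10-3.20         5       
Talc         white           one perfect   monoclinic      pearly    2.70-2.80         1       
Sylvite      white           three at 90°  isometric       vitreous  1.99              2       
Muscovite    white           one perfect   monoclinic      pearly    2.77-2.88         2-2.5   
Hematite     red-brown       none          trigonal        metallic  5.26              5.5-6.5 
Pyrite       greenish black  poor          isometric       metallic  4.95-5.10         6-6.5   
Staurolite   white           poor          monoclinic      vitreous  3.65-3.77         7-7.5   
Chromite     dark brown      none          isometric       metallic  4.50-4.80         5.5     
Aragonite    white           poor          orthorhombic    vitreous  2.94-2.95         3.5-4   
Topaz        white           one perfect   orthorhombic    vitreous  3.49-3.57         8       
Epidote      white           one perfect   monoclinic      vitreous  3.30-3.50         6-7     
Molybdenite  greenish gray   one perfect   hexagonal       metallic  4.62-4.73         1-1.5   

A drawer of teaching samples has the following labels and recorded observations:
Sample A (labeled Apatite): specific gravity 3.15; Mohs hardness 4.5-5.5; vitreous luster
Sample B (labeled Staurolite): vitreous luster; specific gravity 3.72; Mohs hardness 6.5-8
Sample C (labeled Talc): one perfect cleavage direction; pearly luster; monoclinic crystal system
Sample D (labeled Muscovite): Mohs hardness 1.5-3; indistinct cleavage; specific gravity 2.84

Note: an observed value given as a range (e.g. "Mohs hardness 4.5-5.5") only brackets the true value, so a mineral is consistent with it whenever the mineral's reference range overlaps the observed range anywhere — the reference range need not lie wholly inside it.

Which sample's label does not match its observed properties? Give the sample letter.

D

Sample A: observations are consistent with Apatite.
Sample B: observations are consistent with Staurolite.
Sample C: observations are consistent with Talc.
Sample D: indistinct cleavage is outside the reference for Muscovite (cleavage one perfect) — mislabeled.
Sample D is the mislabeled one.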